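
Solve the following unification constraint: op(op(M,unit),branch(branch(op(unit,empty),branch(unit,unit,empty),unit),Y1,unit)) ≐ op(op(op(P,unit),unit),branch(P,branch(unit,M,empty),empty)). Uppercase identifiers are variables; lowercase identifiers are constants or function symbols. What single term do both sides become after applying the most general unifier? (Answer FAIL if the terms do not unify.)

FAIL

Decompose op/2: op(M,unit) ≐ op(op(P,unit),unit),  branch(branch(op(unit,empty),branch(unit,unit,empty),unit),Y1,unit) ≐ branch(P,branch(unit,M,empty),empty).
Decompose op/2: M ≐ op(P,unit),  unit ≐ unit.
Bind M := op(P,unit); substituting into the one remaining equation that mentions M gives: branch(branch(op(unit,empty),branch(unit,unit,empty),unit),Y1,unit) ≐ branch(P,branch(unit,op(P,unit),empty),empty).
Delete trivial equation unit ≐ unit.
Decompose branch/3: branch(op(unit,empty),branch(unit,unit,empty),unit) ≐ P,  Y1 ≐ branch(unit,op(P,unit),empty),  unit ≐ empty.
Bind P := branch(op(unit,empty),branch(unit,unit,empty),unit); substituting into the one remaining equation that mentions P gives: Y1 ≐ branch(unit,op(branch(op(unit,empty),branch(unit,unit,empty),unit),unit),empty). Substituting into the earlier binding gives M := op(branch(op(unit,empty),branch(unit,unit,empty),unit),unit).
Bind Y1 := branch(unit,op(branch(op(unit,empty),branch(unit,unit,empty),unit),unit),empty); no other remaining equation mentions Y1.
Clash: constants unit and empty differ; no unifier exists.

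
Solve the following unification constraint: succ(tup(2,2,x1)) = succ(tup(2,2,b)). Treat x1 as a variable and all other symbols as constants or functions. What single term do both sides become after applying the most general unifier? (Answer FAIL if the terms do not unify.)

succ(tup(2,2,b))

Decompose succ/1: tup(2,2,x1) = tup(2,2,b).
Decompose tup/3: 2 = 2,  2 = 2,  x1 = b.
Delete trivial equation 2 = 2.
Delete trivial equation 2 = 2.
Bind x1 := b.
Applying the MGU to either side gives succ(tup(2,2,b)).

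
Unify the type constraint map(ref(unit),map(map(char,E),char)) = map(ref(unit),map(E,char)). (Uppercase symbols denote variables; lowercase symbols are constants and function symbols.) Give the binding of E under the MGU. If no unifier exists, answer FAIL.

Decompose map/2: ref(unit) = ref(unit),  map(map(char,E),char) = map(E,char).
Delete trivial equation ref(unit) = ref(unit).
Decompose map/2: map(char,E) = E,  char = char.
Occurs check fails: E occurs in map(char,E); the equation E = map(char,E) has no finite solution.

FAIL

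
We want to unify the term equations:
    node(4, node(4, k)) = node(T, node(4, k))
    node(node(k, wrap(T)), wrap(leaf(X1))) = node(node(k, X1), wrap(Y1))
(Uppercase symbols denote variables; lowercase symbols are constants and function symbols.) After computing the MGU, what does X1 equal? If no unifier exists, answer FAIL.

wrap(4)

Decompose node/2: 4 = T,  node(4, k) = node(4, k).
Bind T := 4; substituting into the one remaining equation that mentions T gives: node(node(k, wrap(4)), wrap(leaf(X1))) = node(node(k, X1), wrap(Y1)).
Delete trivial equation node(4, k) = node(4, k).
Decompose node/2: node(k, wrap(4)) = node(k, X1),  wrap(leaf(X1)) = wrap(Y1).
Decompose node/2: k = k,  wrap(4) = X1.
Delete trivial equation k = k.
Bind X1 := wrap(4); substituting into the remaining equation gives: wrap(leaf(wrap(4))) = wrap(Y1).
Decompose wrap/1: leaf(wrap(4)) = Y1.
Bind Y1 := leaf(wrap(4)).
MGU = { T := 4, X1 := wrap(4), Y1 := leaf(wrap(4)) }, so X1 := wrap(4).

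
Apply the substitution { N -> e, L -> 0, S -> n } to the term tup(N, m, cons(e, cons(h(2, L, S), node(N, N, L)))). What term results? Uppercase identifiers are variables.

tup(e, m, cons(e, cons(h(2, 0, n), node(e, e, 0))))

Replace each occurrence of N with e.
Replace each occurrence of L with 0.
Replace each occurrence of S with n.
Result: tup(e, m, cons(e, cons(h(2, 0, n), node(e, e, 0)))).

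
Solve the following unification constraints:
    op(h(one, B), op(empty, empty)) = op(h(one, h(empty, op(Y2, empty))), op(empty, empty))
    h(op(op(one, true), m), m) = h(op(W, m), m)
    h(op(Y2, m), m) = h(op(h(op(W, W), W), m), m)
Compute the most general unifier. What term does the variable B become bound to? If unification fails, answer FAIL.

h(empty, op(h(op(op(one, true), op(one, true)), op(one, true)), empty))

Decompose op/2: h(one, B) = h(one, h(empty, op(Y2, empty))),  op(empty, empty) = op(empty, empty).
Decompose h/2: one = one,  B = h(empty, op(Y2, empty)).
Delete trivial equation one = one.
Bind B := h(empty, op(Y2, empty)); no other remaining equation mentions B.
Delete trivial equation op(empty, empty) = op(empty, empty).
Decompose h/2: op(op(one, true), m) = op(W, m),  m = m.
Decompose op/2: op(one, true) = W,  m = m.
Bind W := op(one, true); substituting into the one remaining equation that mentions W gives: h(op(Y2, m), m) = h(op(h(op(op(one, true), op(one, true)), op(one, true)), m), m).
Delete trivial equation m = m.
Delete trivial equation m = m.
Decompose h/2: op(Y2, m) = op(h(op(op(one, true), op(one, true)), op(one, true)), m),  m = m.
Decompose op/2: Y2 = h(op(op(one, true), op(one, true)), op(one, true)),  m = m.
Bind Y2 := h(op(op(one, true), op(one, true)), op(one, true)); no other remaining equation mentions Y2. Substituting into the earlier binding gives B := h(empty, op(h(op(op(one, true), op(one, true)), op(one, true)), empty)).
Delete trivial equation m = m.
Delete trivial equation m = m.
MGU = { B -> h(empty, op(h(op(op(one, true), op(one, true)), op(one, true)), empty)), W -> op(one, true), Y2 -> h(op(op(one, true), op(one, true)), op(one, true)) }, so B -> h(empty, op(h(op(op(one, true), op(one, true)), op(one, true)), empty)).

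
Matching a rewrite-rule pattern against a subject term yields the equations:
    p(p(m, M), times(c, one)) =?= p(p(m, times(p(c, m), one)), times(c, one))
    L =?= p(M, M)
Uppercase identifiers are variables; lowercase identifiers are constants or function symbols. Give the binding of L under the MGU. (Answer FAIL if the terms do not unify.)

p(times(p(c, m), one), times(p(c, m), one))

Decompose p/2: p(m, M) =?= p(m, times(p(c, m), one)),  times(c, one) =?= times(c, one).
Decompose p/2: m =?= m,  M =?= times(p(c, m), one).
Delete trivial equation m =?= m.
Bind M := times(p(c, m), one); substituting into the one remaining equation that mentions M gives: L =?= p(times(p(c, m), one), times(p(c, m), one)).
Delete trivial equation times(c, one) =?= times(c, one).
Bind L := p(times(p(c, m), one), times(p(c, m), one)).
MGU = { M := times(p(c, m), one), L := p(times(p(c, m), one), times(p(c, m), one)) }, so L := p(times(p(c, m), one), times(p(c, m), one)).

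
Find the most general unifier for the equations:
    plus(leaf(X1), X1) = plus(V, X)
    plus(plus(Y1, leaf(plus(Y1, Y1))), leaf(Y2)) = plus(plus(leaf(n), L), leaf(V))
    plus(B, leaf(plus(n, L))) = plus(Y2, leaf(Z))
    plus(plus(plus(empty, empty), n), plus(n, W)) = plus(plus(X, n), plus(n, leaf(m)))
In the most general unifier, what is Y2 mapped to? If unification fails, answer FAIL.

Decompose plus/2: leaf(X1) = V,  X1 = X.
Bind V := leaf(X1); substituting into the one remaining equation that mentions V gives: plus(plus(Y1, leaf(plus(Y1, Y1))), leaf(Y2)) = plus(plus(leaf(n), L), leaf(leaf(X1))).
Bind X1 := X; substituting into the one remaining equation that mentions X1 gives: plus(plus(Y1, leaf(plus(Y1, Y1))), leaf(Y2)) = plus(plus(leaf(n), L), leaf(leaf(X))). Substituting into the earlier binding gives V := leaf(X).
Decompose plus/2: plus(Y1, leaf(plus(Y1, Y1))) = plus(leaf(n), L),  leaf(Y2) = leaf(leaf(X)).
Decompose plus/2: Y1 = leaf(n),  leaf(plus(Y1, Y1)) = L.
Bind Y1 := leaf(n); substituting into the one remaining equation that mentions Y1 gives: leaf(plus(leaf(n), leaf(n))) = L.
Bind L := leaf(plus(leaf(n), leaf(n))); substituting into the one remaining equation that mentions L gives: plus(B, leaf(plus(n, leaf(plus(leaf(n), leaf(n)))))) = plus(Y2, leaf(Z)).
Decompose leaf/1: Y2 = leaf(X).
Bind Y2 := leaf(X); substituting into the one remaining equation that mentions Y2 gives: plus(B, leaf(plus(n, leaf(plus(leaf(n), leaf(n)))))) = plus(leaf(X), leaf(Z)).
Decompose plus/2: B = leaf(X),  leaf(plus(n, leaf(plus(leaf(n), leaf(n))))) = leaf(Z).
Bind B := leaf(X); no other remaining equation mentions B.
Decompose leaf/1: plus(n, leaf(plus(leaf(n), leaf(n)))) = Z.
Bind Z := plus(n, leaf(plus(leaf(n), leaf(n)))); no other remaining equation mentions Z.
Decompose plus/2: plus(plus(empty, empty), n) = plus(X, n),  plus(n, W) = plus(n, leaf(m)).
Decompose plus/2: plus(empty, empty) = X,  n = n.
Bind X := plus(empty, empty); no other remaining equation mentions X. Substituting into the earlier bindings gives V := leaf(plus(empty, empty)), X1 := plus(empty, empty), Y2 := leaf(plus(empty, empty)), B := leaf(plus(empty, empty)).
Delete trivial equation n = n.
Decompose plus/2: n = n,  W = leaf(m).
Delete trivial equation n = n.
Bind W := leaf(m).
MGU = { V ↦ leaf(plus(empty, empty)), X1 ↦ plus(empty, empty), Y1 ↦ leaf(n), L ↦ leaf(plus(leaf(n), leaf(n))), Y2 ↦ leaf(plus(empty, empty)), B ↦ leaf(plus(empty, empty)), Z ↦ plus(n, leaf(plus(leaf(n), leaf(n)))), X ↦ plus(empty, empty), W ↦ leaf(m) }, so Y2 ↦ leaf(plus(empty, empty)).

leaf(plus(empty, empty))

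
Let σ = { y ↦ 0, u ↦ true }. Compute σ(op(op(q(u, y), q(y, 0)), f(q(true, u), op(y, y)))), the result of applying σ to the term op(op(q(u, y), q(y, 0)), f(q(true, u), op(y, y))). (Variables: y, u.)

op(op(q(true, 0), q(0, 0)), f(q(true, true), op(0, 0)))

Replace each occurrence of y with 0.
Replace each occurrence of u with true.
Result: op(op(q(true, 0), q(0, 0)), f(q(true, true), op(0, 0))).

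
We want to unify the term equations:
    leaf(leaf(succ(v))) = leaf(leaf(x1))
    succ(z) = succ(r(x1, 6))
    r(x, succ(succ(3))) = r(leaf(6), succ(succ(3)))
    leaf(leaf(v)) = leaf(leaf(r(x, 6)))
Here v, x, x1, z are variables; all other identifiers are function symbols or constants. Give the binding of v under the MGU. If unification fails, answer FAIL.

Decompose leaf/1: leaf(succ(v)) = leaf(x1).
Decompose leaf/1: succ(v) = x1.
Bind x1 := succ(v); substituting into the one remaining equation that mentions x1 gives: succ(z) = succ(r(succ(v), 6)).
Decompose succ/1: z = r(succ(v), 6).
Bind z := r(succ(v), 6); no other remaining equation mentions z.
Decompose r/2: x = leaf(6),  succ(succ(3)) = succ(succ(3)).
Bind x := leaf(6); substituting into the one remaining equation that mentions x gives: leaf(leaf(v)) = leaf(leaf(r(leaf(6), 6))).
Delete trivial equation succ(succ(3)) = succ(succ(3)).
Decompose leaf/1: leaf(v) = leaf(r(leaf(6), 6)).
Decompose leaf/1: v = r(leaf(6), 6).
Bind v := r(leaf(6), 6). Substituting into the earlier bindings gives x1 := succ(r(leaf(6), 6)), z := r(succ(r(leaf(6), 6)), 6).
MGU = { x1 := succ(r(leaf(6), 6)), z := r(succ(r(leaf(6), 6)), 6), x := leaf(6), v := r(leaf(6), 6) }, so v := r(leaf(6), 6).

r(leaf(6), 6)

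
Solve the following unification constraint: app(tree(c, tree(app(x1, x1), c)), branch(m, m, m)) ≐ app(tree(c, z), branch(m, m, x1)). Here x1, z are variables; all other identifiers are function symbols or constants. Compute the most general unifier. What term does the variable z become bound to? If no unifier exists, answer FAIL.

tree(app(m, m), c)

Decompose app/2: tree(c, tree(app(x1, x1), c)) ≐ tree(c, z),  branch(m, m, m) ≐ branch(m, m, x1).
Decompose tree/2: c ≐ c,  tree(app(x1, x1), c) ≐ z.
Delete trivial equation c ≐ c.
Bind z := tree(app(x1, x1), c); no other remaining equation mentions z.
Decompose branch/3: m ≐ m,  m ≐ m,  m ≐ x1.
Delete trivial equation m ≐ m.
Delete trivial equation m ≐ m.
Bind x1 := m. Substituting into the earlier binding gives z := tree(app(m, m), c).
MGU = { z ↦ tree(app(m, m), c), x1 ↦ m }, so z ↦ tree(app(m, m), c).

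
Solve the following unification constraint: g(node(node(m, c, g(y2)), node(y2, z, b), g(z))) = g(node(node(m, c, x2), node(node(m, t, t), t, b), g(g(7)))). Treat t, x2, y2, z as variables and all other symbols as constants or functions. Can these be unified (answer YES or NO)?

YES

Decompose g/1: node(node(m, c, g(y2)), node(y2, z, b), g(z)) = node(node(m, c, x2), node(node(m, t, t), t, b), g(g(7))).
Decompose node/3: node(m, c, g(y2)) = node(m, c, x2),  node(y2, z, b) = node(node(m, t, t), t, b),  g(z) = g(g(7)).
Decompose node/3: m = m,  c = c,  g(y2) = x2.
Delete trivial equation m = m.
Delete trivial equation c = c.
Bind x2 := g(y2); no other remaining equation mentions x2.
Decompose node/3: y2 = node(m, t, t),  z = t,  b = b.
Bind y2 := node(m, t, t); no other remaining equation mentions y2. Substituting into the earlier binding gives x2 := g(node(m, t, t)).
Bind z := t; substituting into the one remaining equation that mentions z gives: g(t) = g(g(7)).
Delete trivial equation b = b.
Decompose g/1: t = g(7).
Bind t := g(7). Substituting into the earlier bindings gives x2 := g(node(m, g(7), g(7))), y2 := node(m, g(7), g(7)), z := g(7).
No equations remain and no clash or occurs-check failure arose, so a unifier exists.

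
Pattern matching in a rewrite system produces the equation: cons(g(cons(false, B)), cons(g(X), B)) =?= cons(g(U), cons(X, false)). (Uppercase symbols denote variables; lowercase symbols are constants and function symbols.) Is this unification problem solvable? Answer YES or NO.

Decompose cons/2: g(cons(false, B)) =?= g(U),  cons(g(X), B) =?= cons(X, false).
Decompose g/1: cons(false, B) =?= U.
Bind U := cons(false, B); no other remaining equation mentions U.
Decompose cons/2: g(X) =?= X,  B =?= false.
Occurs check fails: X occurs in g(X); the equation X =?= g(X) has no finite solution.

NO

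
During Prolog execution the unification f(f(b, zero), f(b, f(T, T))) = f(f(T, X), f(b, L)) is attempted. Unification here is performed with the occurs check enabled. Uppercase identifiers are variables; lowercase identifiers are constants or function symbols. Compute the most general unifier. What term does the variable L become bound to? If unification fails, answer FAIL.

f(b, b)

Decompose f/2: f(b, zero) = f(T, X),  f(b, f(T, T)) = f(b, L).
Decompose f/2: b = T,  zero = X.
Bind T := b; substituting into the one remaining equation that mentions T gives: f(b, f(b, b)) = f(b, L).
Bind X := zero; no other remaining equation mentions X.
Decompose f/2: b = b,  f(b, b) = L.
Delete trivial equation b = b.
Bind L := f(b, b).
MGU = { T ↦ b, X ↦ zero, L ↦ f(b, b) }, so L ↦ f(b, b).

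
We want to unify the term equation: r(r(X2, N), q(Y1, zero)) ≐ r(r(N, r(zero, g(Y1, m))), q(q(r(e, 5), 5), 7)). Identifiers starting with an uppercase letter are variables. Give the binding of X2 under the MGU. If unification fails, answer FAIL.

Decompose r/2: r(X2, N) ≐ r(N, r(zero, g(Y1, m))),  q(Y1, zero) ≐ q(q(r(e, 5), 5), 7).
Decompose r/2: X2 ≐ N,  N ≐ r(zero, g(Y1, m)).
Bind X2 := N; no other remaining equation mentions X2.
Bind N := r(zero, g(Y1, m)); no other remaining equation mentions N. Substituting into the earlier binding gives X2 := r(zero, g(Y1, m)).
Decompose q/2: Y1 ≐ q(r(e, 5), 5),  zero ≐ 7.
Bind Y1 := q(r(e, 5), 5); no other remaining equation mentions Y1. Substituting into the earlier bindings gives X2 := r(zero, g(q(r(e, 5), 5), m)), N := r(zero, g(q(r(e, 5), 5), m)).
Clash: constants zero and 7 differ; no unifier exists.

FAIL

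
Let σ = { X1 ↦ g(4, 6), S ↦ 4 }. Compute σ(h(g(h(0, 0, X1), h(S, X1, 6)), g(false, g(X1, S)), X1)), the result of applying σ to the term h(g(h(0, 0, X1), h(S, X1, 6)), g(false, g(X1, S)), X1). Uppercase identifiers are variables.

Replace each occurrence of X1 with g(4, 6).
Replace each occurrence of S with 4.
Result: h(g(h(0, 0, g(4, 6)), h(4, g(4, 6), 6)), g(false, g(g(4, 6), 4)), g(4, 6)).

h(g(h(0, 0, g(4, 6)), h(4, g(4, 6), 6)), g(false, g(g(4, 6), 4)), g(4, 6))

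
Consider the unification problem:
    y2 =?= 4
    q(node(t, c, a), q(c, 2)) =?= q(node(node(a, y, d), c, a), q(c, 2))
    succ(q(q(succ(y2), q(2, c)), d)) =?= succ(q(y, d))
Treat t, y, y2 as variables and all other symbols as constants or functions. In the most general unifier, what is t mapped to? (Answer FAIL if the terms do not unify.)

Bind y2 := 4; substituting into the one remaining equation that mentions y2 gives: succ(q(q(succ(4), q(2, c)), d)) =?= succ(q(y, d)).
Decompose q/2: node(t, c, a) =?= node(node(a, y, d), c, a),  q(c, 2) =?= q(c, 2).
Decompose node/3: t =?= node(a, y, d),  c =?= c,  a =?= a.
Bind t := node(a, y, d); no other remaining equation mentions t.
Delete trivial equation c =?= c.
Delete trivial equation a =?= a.
Delete trivial equation q(c, 2) =?= q(c, 2).
Decompose succ/1: q(q(succ(4), q(2, c)), d) =?= q(y, d).
Decompose q/2: q(succ(4), q(2, c)) =?= y,  d =?= d.
Bind y := q(succ(4), q(2, c)); no other remaining equation mentions y. Substituting into the earlier binding gives t := node(a, q(succ(4), q(2, c)), d).
Delete trivial equation d =?= d.
MGU = { y2 ↦ 4, t ↦ node(a, q(succ(4), q(2, c)), d), y ↦ q(succ(4), q(2, c)) }, so t ↦ node(a, q(succ(4), q(2, c)), d).

node(a, q(succ(4), q(2, c)), d)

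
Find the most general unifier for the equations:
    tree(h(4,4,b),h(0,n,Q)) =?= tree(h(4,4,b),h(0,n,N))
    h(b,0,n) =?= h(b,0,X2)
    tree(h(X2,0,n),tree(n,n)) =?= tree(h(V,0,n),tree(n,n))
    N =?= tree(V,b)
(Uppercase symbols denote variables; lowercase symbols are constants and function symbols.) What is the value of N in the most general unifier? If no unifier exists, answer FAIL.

Decompose tree/2: h(4,4,b) =?= h(4,4,b),  h(0,n,Q) =?= h(0,n,N).
Delete trivial equation h(4,4,b) =?= h(4,4,b).
Decompose h/3: 0 =?= 0,  n =?= n,  Q =?= N.
Delete trivial equation 0 =?= 0.
Delete trivial equation n =?= n.
Bind Q := N; no other remaining equation mentions Q.
Decompose h/3: b =?= b,  0 =?= 0,  n =?= X2.
Delete trivial equation b =?= b.
Delete trivial equation 0 =?= 0.
Bind X2 := n; substituting into the one remaining equation that mentions X2 gives: tree(h(n,0,n),tree(n,n)) =?= tree(h(V,0,n),tree(n,n)).
Decompose tree/2: h(n,0,n) =?= h(V,0,n),  tree(n,n) =?= tree(n,n).
Decompose h/3: n =?= V,  0 =?= 0,  n =?= n.
Bind V := n; substituting into the one remaining equation that mentions V gives: N =?= tree(n,b).
Delete trivial equation 0 =?= 0.
Delete trivial equation n =?= n.
Delete trivial equation tree(n,n) =?= tree(n,n).
Bind N := tree(n,b). Substituting into the earlier binding gives Q := tree(n,b).
MGU = { Q := tree(n,b), X2 := n, V := n, N := tree(n,b) }, so N := tree(n,b).

tree(n,b)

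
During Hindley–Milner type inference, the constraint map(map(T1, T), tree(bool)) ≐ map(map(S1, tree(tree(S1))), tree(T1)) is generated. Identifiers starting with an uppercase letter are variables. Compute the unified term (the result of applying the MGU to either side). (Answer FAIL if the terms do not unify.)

Decompose map/2: map(T1, T) ≐ map(S1, tree(tree(S1))),  tree(bool) ≐ tree(T1).
Decompose map/2: T1 ≐ S1,  T ≐ tree(tree(S1)).
Bind T1 := S1; substituting into the one remaining equation that mentions T1 gives: tree(bool) ≐ tree(S1).
Bind T := tree(tree(S1)); no other remaining equation mentions T.
Decompose tree/1: bool ≐ S1.
Bind S1 := bool. Substituting into the earlier bindings gives T1 := bool, T := tree(tree(bool)).
Applying the MGU to either side gives map(map(bool, tree(tree(bool))), tree(bool)).

map(map(bool, tree(tree(bool))), tree(bool))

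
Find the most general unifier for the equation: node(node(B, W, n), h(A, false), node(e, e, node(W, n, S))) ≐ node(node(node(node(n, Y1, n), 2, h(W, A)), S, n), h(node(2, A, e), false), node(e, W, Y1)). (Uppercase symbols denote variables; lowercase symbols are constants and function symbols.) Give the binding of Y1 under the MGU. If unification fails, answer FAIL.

Decompose node/3: node(B, W, n) ≐ node(node(node(n, Y1, n), 2, h(W, A)), S, n),  h(A, false) ≐ h(node(2, A, e), false),  node(e, e, node(W, n, S)) ≐ node(e, W, Y1).
Decompose node/3: B ≐ node(node(n, Y1, n), 2, h(W, A)),  W ≐ S,  n ≐ n.
Bind B := node(node(n, Y1, n), 2, h(W, A)); no other remaining equation mentions B.
Bind W := S; substituting into the one remaining equation that mentions W gives: node(e, e, node(S, n, S)) ≐ node(e, S, Y1). Substituting into the earlier binding gives B := node(node(n, Y1, n), 2, h(S, A)).
Delete trivial equation n ≐ n.
Decompose h/2: A ≐ node(2, A, e),  false ≐ false.
Occurs check fails: A occurs in node(2, A, e); the equation A ≐ node(2, A, e) has no finite solution.

FAIL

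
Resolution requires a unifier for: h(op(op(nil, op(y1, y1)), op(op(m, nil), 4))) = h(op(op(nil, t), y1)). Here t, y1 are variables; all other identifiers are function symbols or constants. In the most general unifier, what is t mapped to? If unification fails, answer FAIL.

Decompose h/1: op(op(nil, op(y1, y1)), op(op(m, nil), 4)) = op(op(nil, t), y1).
Decompose op/2: op(nil, op(y1, y1)) = op(nil, t),  op(op(m, nil), 4) = y1.
Decompose op/2: nil = nil,  op(y1, y1) = t.
Delete trivial equation nil = nil.
Bind t := op(y1, y1); no other remaining equation mentions t.
Bind y1 := op(op(m, nil), 4). Substituting into the earlier binding gives t := op(op(op(m, nil), 4), op(op(m, nil), 4)).
MGU = { t := op(op(op(m, nil), 4), op(op(m, nil), 4)), y1 := op(op(m, nil), 4) }, so t := op(op(op(m, nil), 4), op(op(m, nil), 4)).

op(op(op(m, nil), 4), op(op(m, nil), 4))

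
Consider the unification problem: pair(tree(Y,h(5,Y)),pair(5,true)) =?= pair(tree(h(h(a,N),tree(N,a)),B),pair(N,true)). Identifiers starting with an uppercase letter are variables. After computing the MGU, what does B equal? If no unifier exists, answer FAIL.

h(5,h(h(a,5),tree(5,a)))

Decompose pair/2: tree(Y,h(5,Y)) =?= tree(h(h(a,N),tree(N,a)),B),  pair(5,true) =?= pair(N,true).
Decompose tree/2: Y =?= h(h(a,N),tree(N,a)),  h(5,Y) =?= B.
Bind Y := h(h(a,N),tree(N,a)); substituting into the one remaining equation that mentions Y gives: h(5,h(h(a,N),tree(N,a))) =?= B.
Bind B := h(5,h(h(a,N),tree(N,a))); no other remaining equation mentions B.
Decompose pair/2: 5 =?= N,  true =?= true.
Bind N := 5; no other remaining equation mentions N. Substituting into the earlier bindings gives Y := h(h(a,5),tree(5,a)), B := h(5,h(h(a,5),tree(5,a))).
Delete trivial equation true =?= true.
MGU = { Y ↦ h(h(a,5),tree(5,a)), B ↦ h(5,h(h(a,5),tree(5,a))), N ↦ 5 }, so B ↦ h(5,h(h(a,5),tree(5,a))).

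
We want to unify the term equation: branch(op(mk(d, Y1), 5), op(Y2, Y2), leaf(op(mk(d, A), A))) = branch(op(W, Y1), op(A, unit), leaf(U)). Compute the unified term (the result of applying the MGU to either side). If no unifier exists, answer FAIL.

Decompose branch/3: op(mk(d, Y1), 5) = op(W, Y1),  op(Y2, Y2) = op(A, unit),  leaf(op(mk(d, A), A)) = leaf(U).
Decompose op/2: mk(d, Y1) = W,  5 = Y1.
Bind W := mk(d, Y1); no other remaining equation mentions W.
Bind Y1 := 5; no other remaining equation mentions Y1. Substituting into the earlier binding gives W := mk(d, 5).
Decompose op/2: Y2 = A,  Y2 = unit.
Bind Y2 := A; substituting into the one remaining equation that mentions Y2 gives: A = unit.
Bind A := unit; substituting into the remaining equation gives: leaf(op(mk(d, unit), unit)) = leaf(U). Substituting into the earlier binding gives Y2 := unit.
Decompose leaf/1: op(mk(d, unit), unit) = U.
Bind U := op(mk(d, unit), unit).
Applying the MGU to either side gives branch(op(mk(d, 5), 5), op(unit, unit), leaf(op(mk(d, unit), unit))).

branch(op(mk(d, 5), 5), op(unit, unit), leaf(op(mk(d, unit), unit)))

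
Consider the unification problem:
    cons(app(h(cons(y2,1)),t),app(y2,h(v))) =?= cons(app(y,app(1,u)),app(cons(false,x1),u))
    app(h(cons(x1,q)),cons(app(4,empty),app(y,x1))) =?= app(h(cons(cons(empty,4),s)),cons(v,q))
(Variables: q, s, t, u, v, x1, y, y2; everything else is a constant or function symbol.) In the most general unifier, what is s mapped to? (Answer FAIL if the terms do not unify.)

Decompose cons/2: app(h(cons(y2,1)),t) =?= app(y,app(1,u)),  app(y2,h(v)) =?= app(cons(false,x1),u).
Decompose app/2: h(cons(y2,1)) =?= y,  t =?= app(1,u).
Bind y := h(cons(y2,1)); substituting into the one remaining equation that mentions y gives: app(h(cons(x1,q)),cons(app(4,empty),app(h(cons(y2,1)),x1))) =?= app(h(cons(cons(empty,4),s)),cons(v,q)).
Bind t := app(1,u); no other remaining equation mentions t.
Decompose app/2: y2 =?= cons(false,x1),  h(v) =?= u.
Bind y2 := cons(false,x1); substituting into the one remaining equation that mentions y2 gives: app(h(cons(x1,q)),cons(app(4,empty),app(h(cons(cons(false,x1),1)),x1))) =?= app(h(cons(cons(empty,4),s)),cons(v,q)). Substituting into the earlier binding gives y := h(cons(cons(false,x1),1)).
Bind u := h(v); no other remaining equation mentions u. Substituting into the earlier binding gives t := app(1,h(v)).
Decompose app/2: h(cons(x1,q)) =?= h(cons(cons(empty,4),s)),  cons(app(4,empty),app(h(cons(cons(false,x1),1)),x1)) =?= cons(v,q).
Decompose h/1: cons(x1,q) =?= cons(cons(empty,4),s).
Decompose cons/2: x1 =?= cons(empty,4),  q =?= s.
Bind x1 := cons(empty,4); substituting into the one remaining equation that mentions x1 gives: cons(app(4,empty),app(h(cons(cons(false,cons(empty,4)),1)),cons(empty,4))) =?= cons(v,q). Substituting into the earlier bindings gives y := h(cons(cons(false,cons(empty,4)),1)), y2 := cons(false,cons(empty,4)).
Bind q := s; substituting into the remaining equation gives: cons(app(4,empty),app(h(cons(cons(false,cons(empty,4)),1)),cons(empty,4))) =?= cons(v,s).
Decompose cons/2: app(4,empty) =?= v,  app(h(cons(cons(false,cons(empty,4)),1)),cons(empty,4)) =?= s.
Bind v := app(4,empty); no other remaining equation mentions v. Substituting into the earlier bindings gives t := app(1,h(app(4,empty))), u := h(app(4,empty)).
Bind s := app(h(cons(cons(false,cons(empty,4)),1)),cons(empty,4)). Substituting into the earlier binding gives q := app(h(cons(cons(false,cons(empty,4)),1)),cons(empty,4)).
MGU = { y ↦ h(cons(cons(false,cons(empty,4)),1)), t ↦ app(1,h(app(4,empty))), y2 ↦ cons(false,cons(empty,4)), u ↦ h(app(4,empty)), x1 ↦ cons(empty,4), q ↦ app(h(cons(cons(false,cons(empty,4)),1)),cons(empty,4)), v ↦ app(4,empty), s ↦ app(h(cons(cons(false,cons(empty,4)),1)),cons(empty,4)) }, so s ↦ app(h(cons(cons(false,cons(empty,4)),1)),cons(empty,4)).

app(h(cons(cons(false,cons(empty,4)),1)),cons(empty,4))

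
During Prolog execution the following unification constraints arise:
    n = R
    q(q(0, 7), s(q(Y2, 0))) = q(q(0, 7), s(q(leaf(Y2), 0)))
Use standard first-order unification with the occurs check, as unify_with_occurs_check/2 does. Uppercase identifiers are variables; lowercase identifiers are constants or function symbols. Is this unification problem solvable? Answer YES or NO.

NO

Bind R := n; no other remaining equation mentions R.
Decompose q/2: q(0, 7) = q(0, 7),  s(q(Y2, 0)) = s(q(leaf(Y2), 0)).
Delete trivial equation q(0, 7) = q(0, 7).
Decompose s/1: q(Y2, 0) = q(leaf(Y2), 0).
Decompose q/2: Y2 = leaf(Y2),  0 = 0.
Occurs check fails: Y2 occurs in leaf(Y2); the equation Y2 = leaf(Y2) has no finite solution.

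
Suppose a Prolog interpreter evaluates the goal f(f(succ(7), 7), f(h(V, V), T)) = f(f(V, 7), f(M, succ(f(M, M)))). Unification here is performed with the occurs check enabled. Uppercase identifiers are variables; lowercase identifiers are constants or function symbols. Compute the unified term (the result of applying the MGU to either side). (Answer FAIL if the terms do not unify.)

Decompose f/2: f(succ(7), 7) = f(V, 7),  f(h(V, V), T) = f(M, succ(f(M, M))).
Decompose f/2: succ(7) = V,  7 = 7.
Bind V := succ(7); substituting into the one remaining equation that mentions V gives: f(h(succ(7), succ(7)), T) = f(M, succ(f(M, M))).
Delete trivial equation 7 = 7.
Decompose f/2: h(succ(7), succ(7)) = M,  T = succ(f(M, M)).
Bind M := h(succ(7), succ(7)); substituting into the remaining equation gives: T = succ(f(h(succ(7), succ(7)), h(succ(7), succ(7)))).
Bind T := succ(f(h(succ(7), succ(7)), h(succ(7), succ(7)))).
Applying the MGU to either side gives f(f(succ(7), 7), f(h(succ(7), succ(7)), succ(f(h(succ(7), succ(7)), h(succ(7), succ(7)))))).

f(f(succ(7), 7), f(h(succ(7), succ(7)), succ(f(h(succ(7), succ(7)), h(succ(7), succ(7))))))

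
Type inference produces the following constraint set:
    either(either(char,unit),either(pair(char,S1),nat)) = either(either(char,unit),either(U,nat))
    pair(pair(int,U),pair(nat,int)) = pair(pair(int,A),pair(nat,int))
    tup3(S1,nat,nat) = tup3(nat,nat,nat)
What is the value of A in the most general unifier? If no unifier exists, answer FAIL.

pair(char,nat)

Decompose either/2: either(char,unit) = either(char,unit),  either(pair(char,S1),nat) = either(U,nat).
Delete trivial equation either(char,unit) = either(char,unit).
Decompose either/2: pair(char,S1) = U,  nat = nat.
Bind U := pair(char,S1); substituting into the one remaining equation that mentions U gives: pair(pair(int,pair(char,S1)),pair(nat,int)) = pair(pair(int,A),pair(nat,int)).
Delete trivial equation nat = nat.
Decompose pair/2: pair(int,pair(char,S1)) = pair(int,A),  pair(nat,int) = pair(nat,int).
Decompose pair/2: int = int,  pair(char,S1) = A.
Delete trivial equation int = int.
Bind A := pair(char,S1); no other remaining equation mentions A.
Delete trivial equation pair(nat,int) = pair(nat,int).
Decompose tup3/3: S1 = nat,  nat = nat,  nat = nat.
Bind S1 := nat; no other remaining equation mentions S1. Substituting into the earlier bindings gives U := pair(char,nat), A := pair(char,nat).
Delete trivial equation nat = nat.
Delete trivial equation nat = nat.
MGU = { U := pair(char,nat), A := pair(char,nat), S1 := nat }, so A := pair(char,nat).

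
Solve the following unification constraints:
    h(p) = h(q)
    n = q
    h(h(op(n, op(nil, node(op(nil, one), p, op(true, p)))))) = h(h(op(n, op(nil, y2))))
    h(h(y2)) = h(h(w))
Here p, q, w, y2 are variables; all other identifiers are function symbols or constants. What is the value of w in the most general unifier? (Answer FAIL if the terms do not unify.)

node(op(nil, one), n, op(true, n))

Decompose h/1: p = q.
Bind p := q; substituting into the one remaining equation that mentions p gives: h(h(op(n, op(nil, node(op(nil, one), q, op(true, q)))))) = h(h(op(n, op(nil, y2)))).
Bind q := n; substituting into the one remaining equation that mentions q gives: h(h(op(n, op(nil, node(op(nil, one), n, op(true, n)))))) = h(h(op(n, op(nil, y2)))). Substituting into the earlier binding gives p := n.
Decompose h/1: h(op(n, op(nil, node(op(nil, one), n, op(true, n))))) = h(op(n, op(nil, y2))).
Decompose h/1: op(n, op(nil, node(op(nil, one), n, op(true, n)))) = op(n, op(nil, y2)).
Decompose op/2: n = n,  op(nil, node(op(nil, one), n, op(true, n))) = op(nil, y2).
Delete trivial equation n = n.
Decompose op/2: nil = nil,  node(op(nil, one), n, op(true, n)) = y2.
Delete trivial equation nil = nil.
Bind y2 := node(op(nil, one), n, op(true, n)); substituting into the remaining equation gives: h(h(node(op(nil, one), n, op(true, n)))) = h(h(w)).
Decompose h/1: h(node(op(nil, one), n, op(true, n))) = h(w).
Decompose h/1: node(op(nil, one), n, op(true, n)) = w.
Bind w := node(op(nil, one), n, op(true, n)).
MGU = { p ↦ n, q ↦ n, y2 ↦ node(op(nil, one), n, op(true, n)), w ↦ node(op(nil, one), n, op(true, n)) }, so w ↦ node(op(nil, one), n, op(true, n)).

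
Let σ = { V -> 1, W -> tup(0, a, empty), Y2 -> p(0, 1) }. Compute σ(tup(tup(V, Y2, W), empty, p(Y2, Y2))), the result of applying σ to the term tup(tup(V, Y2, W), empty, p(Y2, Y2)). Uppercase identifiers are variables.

tup(tup(1, p(0, 1), tup(0, a, empty)), empty, p(p(0, 1), p(0, 1)))

Replace each occurrence of V with 1.
Replace each occurrence of W with tup(0, a, empty).
Replace each occurrence of Y2 with p(0, 1).
Result: tup(tup(1, p(0, 1), tup(0, a, empty)), empty, p(p(0, 1), p(0, 1))).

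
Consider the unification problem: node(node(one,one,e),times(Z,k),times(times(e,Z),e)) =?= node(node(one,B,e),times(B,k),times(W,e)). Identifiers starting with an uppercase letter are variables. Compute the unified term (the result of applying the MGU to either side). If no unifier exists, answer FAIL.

Decompose node/3: node(one,one,e) =?= node(one,B,e),  times(Z,k) =?= times(B,k),  times(times(e,Z),e) =?= times(W,e).
Decompose node/3: one =?= one,  one =?= B,  e =?= e.
Delete trivial equation one =?= one.
Bind B := one; substituting into the one remaining equation that mentions B gives: times(Z,k) =?= times(one,k).
Delete trivial equation e =?= e.
Decompose times/2: Z =?= one,  k =?= k.
Bind Z := one; substituting into the one remaining equation that mentions Z gives: times(times(e,one),e) =?= times(W,e).
Delete trivial equation k =?= k.
Decompose times/2: times(e,one) =?= W,  e =?= e.
Bind W := times(e,one); no other remaining equation mentions W.
Delete trivial equation e =?= e.
Applying the MGU to either side gives node(node(one,one,e),times(one,k),times(times(e,one),e)).

node(node(one,one,e),times(one,k),times(times(e,one),e))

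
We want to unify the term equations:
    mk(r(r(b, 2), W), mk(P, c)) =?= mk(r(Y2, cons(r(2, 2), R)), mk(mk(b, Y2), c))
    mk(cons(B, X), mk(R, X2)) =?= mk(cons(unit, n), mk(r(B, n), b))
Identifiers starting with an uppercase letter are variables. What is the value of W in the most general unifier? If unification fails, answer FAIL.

Decompose mk/2: r(r(b, 2), W) =?= r(Y2, cons(r(2, 2), R)),  mk(P, c) =?= mk(mk(b, Y2), c).
Decompose r/2: r(b, 2) =?= Y2,  W =?= cons(r(2, 2), R).
Bind Y2 := r(b, 2); substituting into the one remaining equation that mentions Y2 gives: mk(P, c) =?= mk(mk(b, r(b, 2)), c).
Bind W := cons(r(2, 2), R); no other remaining equation mentions W.
Decompose mk/2: P =?= mk(b, r(b, 2)),  c =?= c.
Bind P := mk(b, r(b, 2)); no other remaining equation mentions P.
Delete trivial equation c =?= c.
Decompose mk/2: cons(B, X) =?= cons(unit, n),  mk(R, X2) =?= mk(r(B, n), b).
Decompose cons/2: B =?= unit,  X =?= n.
Bind B := unit; substituting into the one remaining equation that mentions B gives: mk(R, X2) =?= mk(r(unit, n), b).
Bind X := n; no other remaining equation mentions X.
Decompose mk/2: R =?= r(unit, n),  X2 =?= b.
Bind R := r(unit, n); no other remaining equation mentions R. Substituting into the earlier binding gives W := cons(r(2, 2), r(unit, n)).
Bind X2 := b.
MGU = { Y2 -> r(b, 2), W -> cons(r(2, 2), r(unit, n)), P -> mk(b, r(b, 2)), B -> unit, X -> n, R -> r(unit, n), X2 -> b }, so W -> cons(r(2, 2), r(unit, n)).

cons(r(2, 2), r(unit, n))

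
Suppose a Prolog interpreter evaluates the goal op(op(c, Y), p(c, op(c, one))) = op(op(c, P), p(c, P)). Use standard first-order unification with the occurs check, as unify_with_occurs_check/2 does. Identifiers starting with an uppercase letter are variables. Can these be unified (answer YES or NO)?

Decompose op/2: op(c, Y) = op(c, P),  p(c, op(c, one)) = p(c, P).
Decompose op/2: c = c,  Y = P.
Delete trivial equation c = c.
Bind Y := P; no other remaining equation mentions Y.
Decompose p/2: c = c,  op(c, one) = P.
Delete trivial equation c = c.
Bind P := op(c, one). Substituting into the earlier binding gives Y := op(c, one).
No equations remain and no clash or occurs-check failure arose, so a unifier exists.

YES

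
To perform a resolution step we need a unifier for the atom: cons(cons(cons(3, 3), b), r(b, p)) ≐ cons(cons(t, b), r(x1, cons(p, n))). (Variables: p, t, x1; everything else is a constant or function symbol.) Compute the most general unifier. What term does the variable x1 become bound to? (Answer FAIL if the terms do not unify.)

Decompose cons/2: cons(cons(3, 3), b) ≐ cons(t, b),  r(b, p) ≐ r(x1, cons(p, n)).
Decompose cons/2: cons(3, 3) ≐ t,  b ≐ b.
Bind t := cons(3, 3); no other remaining equation mentions t.
Delete trivial equation b ≐ b.
Decompose r/2: b ≐ x1,  p ≐ cons(p, n).
Bind x1 := b; no other remaining equation mentions x1.
Occurs check fails: p occurs in cons(p, n); the equation p ≐ cons(p, n) has no finite solution.

FAIL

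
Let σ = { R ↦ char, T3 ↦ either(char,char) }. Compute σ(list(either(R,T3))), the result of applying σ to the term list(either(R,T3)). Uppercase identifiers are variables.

Replace each occurrence of R with char.
Replace each occurrence of T3 with either(char,char).
Result: list(either(char,either(char,char))).

list(either(char,either(char,char)))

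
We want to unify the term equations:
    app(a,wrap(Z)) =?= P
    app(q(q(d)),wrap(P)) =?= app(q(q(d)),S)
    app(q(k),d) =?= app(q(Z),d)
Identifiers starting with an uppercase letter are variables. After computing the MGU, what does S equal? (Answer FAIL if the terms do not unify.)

wrap(app(a,wrap(k)))

Bind P := app(a,wrap(Z)); substituting into the one remaining equation that mentions P gives: app(q(q(d)),wrap(app(a,wrap(Z)))) =?= app(q(q(d)),S).
Decompose app/2: q(q(d)) =?= q(q(d)),  wrap(app(a,wrap(Z))) =?= S.
Delete trivial equation q(q(d)) =?= q(q(d)).
Bind S := wrap(app(a,wrap(Z))); no other remaining equation mentions S.
Decompose app/2: q(k) =?= q(Z),  d =?= d.
Decompose q/1: k =?= Z.
Bind Z := k; no other remaining equation mentions Z. Substituting into the earlier bindings gives P := app(a,wrap(k)), S := wrap(app(a,wrap(k))).
Delete trivial equation d =?= d.
MGU = { P ↦ app(a,wrap(k)), S ↦ wrap(app(a,wrap(k))), Z ↦ k }, so S ↦ wrap(app(a,wrap(k))).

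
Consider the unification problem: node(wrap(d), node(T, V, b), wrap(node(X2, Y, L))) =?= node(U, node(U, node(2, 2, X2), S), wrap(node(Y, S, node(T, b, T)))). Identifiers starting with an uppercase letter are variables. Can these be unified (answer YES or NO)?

YES

Decompose node/3: wrap(d) =?= U,  node(T, V, b) =?= node(U, node(2, 2, X2), S),  wrap(node(X2, Y, L)) =?= wrap(node(Y, S, node(T, b, T))).
Bind U := wrap(d); substituting into the one remaining equation that mentions U gives: node(T, V, b) =?= node(wrap(d), node(2, 2, X2), S).
Decompose node/3: T =?= wrap(d),  V =?= node(2, 2, X2),  b =?= S.
Bind T := wrap(d); substituting into the one remaining equation that mentions T gives: wrap(node(X2, Y, L)) =?= wrap(node(Y, S, node(wrap(d), b, wrap(d)))).
Bind V := node(2, 2, X2); no other remaining equation mentions V.
Bind S := b; substituting into the remaining equation gives: wrap(node(X2, Y, L)) =?= wrap(node(Y, b, node(wrap(d), b, wrap(d)))).
Decompose wrap/1: node(X2, Y, L) =?= node(Y, b, node(wrap(d), b, wrap(d))).
Decompose node/3: X2 =?= Y,  Y =?= b,  L =?= node(wrap(d), b, wrap(d)).
Bind X2 := Y; no other remaining equation mentions X2. Substituting into the earlier binding gives V := node(2, 2, Y).
Bind Y := b; no other remaining equation mentions Y. Substituting into the earlier bindings gives V := node(2, 2, b), X2 := b.
Bind L := node(wrap(d), b, wrap(d)).
No equations remain and no clash or occurs-check failure arose, so a unifier exists.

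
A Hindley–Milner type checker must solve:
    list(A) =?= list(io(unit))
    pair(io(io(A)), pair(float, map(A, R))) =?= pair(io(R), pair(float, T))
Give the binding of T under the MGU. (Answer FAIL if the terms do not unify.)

Decompose list/1: A =?= io(unit).
Bind A := io(unit); substituting into the remaining equation gives: pair(io(io(io(unit))), pair(float, map(io(unit), R))) =?= pair(io(R), pair(float, T)).
Decompose pair/2: io(io(io(unit))) =?= io(R),  pair(float, map(io(unit), R)) =?= pair(float, T).
Decompose io/1: io(io(unit)) =?= R.
Bind R := io(io(unit)); substituting into the remaining equation gives: pair(float, map(io(unit), io(io(unit)))) =?= pair(float, T).
Decompose pair/2: float =?= float,  map(io(unit), io(io(unit))) =?= T.
Delete trivial equation float =?= float.
Bind T := map(io(unit), io(io(unit))).
MGU = { A := io(unit), R := io(io(unit)), T := map(io(unit), io(io(unit))) }, so T := map(io(unit), io(io(unit))).

map(io(unit), io(io(unit)))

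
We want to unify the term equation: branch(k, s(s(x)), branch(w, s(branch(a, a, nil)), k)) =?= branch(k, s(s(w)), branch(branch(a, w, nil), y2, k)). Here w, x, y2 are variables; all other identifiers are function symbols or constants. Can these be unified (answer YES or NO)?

NO

Decompose branch/3: k =?= k,  s(s(x)) =?= s(s(w)),  branch(w, s(branch(a, a, nil)), k) =?= branch(branch(a, w, nil), y2, k).
Delete trivial equation k =?= k.
Decompose s/1: s(x) =?= s(w).
Decompose s/1: x =?= w.
Bind x := w; no other remaining equation mentions x.
Decompose branch/3: w =?= branch(a, w, nil),  s(branch(a, a, nil)) =?= y2,  k =?= k.
Occurs check fails: w occurs in branch(a, w, nil); the equation w =?= branch(a, w, nil) has no finite solution.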